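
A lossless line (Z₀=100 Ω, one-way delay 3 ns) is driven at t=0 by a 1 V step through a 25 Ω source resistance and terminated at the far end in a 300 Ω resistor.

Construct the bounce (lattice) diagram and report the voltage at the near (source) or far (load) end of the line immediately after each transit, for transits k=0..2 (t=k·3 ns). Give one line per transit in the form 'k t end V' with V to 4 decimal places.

0 0 source 0.8000
1 3 load 1.2000
2 6 source 0.9600

Γ_L=0.500000, Γ_S=-0.600000; launch V₁=1·100/125=0.800000
k=0 src: V=0.8000
k=1 load: inc=0.800000, refl=0.800000·0.500000=0.4000; V=0.000000+0.800000+0.400000=1.2000
k=2 src: inc=0.400000, refl=0.400000·-0.600000=-0.2400; V=0.800000+0.400000+-0.240000=0.9600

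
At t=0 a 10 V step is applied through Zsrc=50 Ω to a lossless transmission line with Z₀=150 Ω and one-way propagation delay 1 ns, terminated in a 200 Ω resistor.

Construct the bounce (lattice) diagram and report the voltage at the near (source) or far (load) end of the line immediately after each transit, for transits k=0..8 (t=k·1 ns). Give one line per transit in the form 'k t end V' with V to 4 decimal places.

Γ_L=0.142857, Γ_S=-0.500000; launch V₁=10·150/200=7.500000
k=0 src: V=7.5000
k=1 load: inc=7.500000, refl=7.500000·0.142857=1.0714; V=0.000000+7.500000+1.071429=8.5714
k=2 src: inc=1.071429, refl=1.071429·-0.500000=-0.5357; V=7.500000+1.071429+-0.535714=8.0357
k=3 load: inc=-0.535714, refl=-0.535714·0.142857=-0.0765; V=8.571429+-0.535714+-0.076531=7.9592
k=4 src: inc=-0.076531, refl=-0.076531·-0.500000=0.0383; V=8.035714+-0.076531+0.038265=7.9974
k=5 load: inc=0.038265, refl=0.038265·0.142857=0.0055; V=7.959184+0.038265+0.005466=8.0029
k=6 src: inc=0.005466, refl=0.005466·-0.500000=-0.0027; V=7.997449+0.005466+-0.002733=8.0002
k=7 load: inc=-0.002733, refl=-0.002733·0.142857=-0.0004; V=8.002915+-0.002733+-0.000390=7.9998
k=8 src: inc=-0.000390, refl=-0.000390·-0.500000=0.0002; V=8.000182+-0.000390+0.000195=8.0000

0 0 source 7.5000
1 1 load 8.5714
2 2 source 8.0357
3 3 load 7.9592
4 4 source 7.9974
5 5 load 8.0029
6 6 source 8.0002
7 7 load 7.9998
8 8 source 8.0000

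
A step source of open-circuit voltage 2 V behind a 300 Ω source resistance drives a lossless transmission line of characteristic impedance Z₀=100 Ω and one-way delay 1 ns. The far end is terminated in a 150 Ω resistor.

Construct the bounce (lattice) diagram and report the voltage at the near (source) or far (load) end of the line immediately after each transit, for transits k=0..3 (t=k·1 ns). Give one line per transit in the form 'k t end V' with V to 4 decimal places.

0 0 source 0.5000
1 1 load 0.6000
2 2 source 0.6500
3 3 load 0.6600

Γ_L=0.200000, Γ_S=0.500000; launch V₁=2·100/400=0.500000
k=0 src: V=0.5000
k=1 load: inc=0.500000, refl=0.500000·0.200000=0.1000; V=0.000000+0.500000+0.100000=0.6000
k=2 src: inc=0.100000, refl=0.100000·0.500000=0.0500; V=0.500000+0.100000+0.050000=0.6500
k=3 load: inc=0.050000, refl=0.050000·0.200000=0.0100; V=0.600000+0.050000+0.010000=0.6600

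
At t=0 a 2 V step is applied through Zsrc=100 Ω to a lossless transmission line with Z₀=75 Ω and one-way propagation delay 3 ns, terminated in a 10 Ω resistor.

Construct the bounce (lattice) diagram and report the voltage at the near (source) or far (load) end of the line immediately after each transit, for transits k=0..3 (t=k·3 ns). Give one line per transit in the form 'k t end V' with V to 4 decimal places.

Γ_L=-0.764706, Γ_S=0.142857; launch V₁=2·75/175=0.857143
k=0 src: V=0.8571
k=1 load: inc=0.857143, refl=0.857143·-0.764706=-0.6555; V=0.000000+0.857143+-0.655462=0.2017
k=2 src: inc=-0.655462, refl=-0.655462·0.142857=-0.0936; V=0.857143+-0.655462+-0.093637=0.1080
k=3 load: inc=-0.093637, refl=-0.093637·-0.764706=0.0716; V=0.201681+-0.093637+0.071605=0.1796

0 0 source 0.8571
1 3 load 0.2017
2 6 source 0.1080
3 9 load 0.1796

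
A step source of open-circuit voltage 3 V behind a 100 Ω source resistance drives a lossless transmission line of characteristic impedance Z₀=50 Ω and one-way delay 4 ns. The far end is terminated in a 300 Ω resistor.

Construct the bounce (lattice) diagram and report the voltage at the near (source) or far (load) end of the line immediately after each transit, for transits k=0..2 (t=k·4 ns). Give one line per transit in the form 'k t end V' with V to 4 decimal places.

0 0 source 1.0000
1 4 load 1.7143
2 8 source 1.9524

Γ_L=0.714286, Γ_S=0.333333; launch V₁=3·50/150=1.000000
k=0 src: V=1.0000
k=1 load: inc=1.000000, refl=1.000000·0.714286=0.7143; V=0.000000+1.000000+0.714286=1.7143
k=2 src: inc=0.714286, refl=0.714286·0.333333=0.2381; V=1.000000+0.714286+0.238095=1.9524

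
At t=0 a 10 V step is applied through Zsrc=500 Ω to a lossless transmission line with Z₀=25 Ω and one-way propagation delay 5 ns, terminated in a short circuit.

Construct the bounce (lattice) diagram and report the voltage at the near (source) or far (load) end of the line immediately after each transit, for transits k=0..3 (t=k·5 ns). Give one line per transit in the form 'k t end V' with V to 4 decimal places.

Γ_L=-1.000000, Γ_S=0.904762; launch V₁=10·25/525=0.476190
k=0 src: V=0.4762
k=1 load: inc=0.476190, refl=0.476190·-1.000000=-0.4762; V=0.000000+0.476190+-0.476190=0.0000
k=2 src: inc=-0.476190, refl=-0.476190·0.904762=-0.4308; V=0.476190+-0.476190+-0.430839=-0.4308
k=3 load: inc=-0.430839, refl=-0.430839·-1.000000=0.4308; V=0.000000+-0.430839+0.430839=0.0000

0 0 source 0.4762
1 5 load 0.0000
2 10 source -0.4308
3 15 load 0.0000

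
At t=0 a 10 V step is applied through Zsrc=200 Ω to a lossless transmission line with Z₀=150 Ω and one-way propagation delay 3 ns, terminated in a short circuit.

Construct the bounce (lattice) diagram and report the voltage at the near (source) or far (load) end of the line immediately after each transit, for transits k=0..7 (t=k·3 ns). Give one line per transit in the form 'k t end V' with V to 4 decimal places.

Γ_L=-1.000000, Γ_S=0.142857; launch V₁=10·150/350=4.285714
k=0 src: V=4.2857
k=1 load: inc=4.285714, refl=4.285714·-1.000000=-4.2857; V=0.000000+4.285714+-4.285714=0.0000
k=2 src: inc=-4.285714, refl=-4.285714·0.142857=-0.6122; V=4.285714+-4.285714+-0.612245=-0.6122
k=3 load: inc=-0.612245, refl=-0.612245·-1.000000=0.6122; V=0.000000+-0.612245+0.612245=0.0000
k=4 src: inc=0.612245, refl=0.612245·0.142857=0.0875; V=-0.612245+0.612245+0.087464=0.0875
k=5 load: inc=0.087464, refl=0.087464·-1.000000=-0.0875; V=0.000000+0.087464+-0.087464=0.0000
k=6 src: inc=-0.087464, refl=-0.087464·0.142857=-0.0125; V=0.087464+-0.087464+-0.012495=-0.0125
k=7 load: inc=-0.012495, refl=-0.012495·-1.000000=0.0125; V=0.000000+-0.012495+0.012495=0.0000

0 0 source 4.2857
1 3 load 0.0000
2 6 source -0.6122
3 9 load 0.0000
4 12 source 0.0875
5 15 load 0.0000
6 18 source -0.0125
7 21 load 0.0000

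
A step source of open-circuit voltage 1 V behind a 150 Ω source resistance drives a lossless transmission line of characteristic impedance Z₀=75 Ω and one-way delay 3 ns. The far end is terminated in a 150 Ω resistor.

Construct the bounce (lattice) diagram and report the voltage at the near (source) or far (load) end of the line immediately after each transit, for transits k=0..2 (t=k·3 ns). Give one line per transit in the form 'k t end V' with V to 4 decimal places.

0 0 source 0.3333
1 3 load 0.4444
2 6 source 0.4815

Γ_L=0.333333, Γ_S=0.333333; launch V₁=1·75/225=0.333333
k=0 src: V=0.3333
k=1 load: inc=0.333333, refl=0.333333·0.333333=0.1111; V=0.000000+0.333333+0.111111=0.4444
k=2 src: inc=0.111111, refl=0.111111·0.333333=0.0370; V=0.333333+0.111111+0.037037=0.4815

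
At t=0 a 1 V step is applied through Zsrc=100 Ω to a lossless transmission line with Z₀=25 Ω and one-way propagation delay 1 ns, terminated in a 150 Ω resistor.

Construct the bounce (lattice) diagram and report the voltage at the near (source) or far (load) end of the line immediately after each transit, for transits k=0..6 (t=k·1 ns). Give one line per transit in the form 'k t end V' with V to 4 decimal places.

0 0 source 0.2000
1 1 load 0.3429
2 2 source 0.4286
3 3 load 0.4898
4 4 source 0.5265
5 5 load 0.5528
6 6 source 0.5685

Γ_L=0.714286, Γ_S=0.600000; launch V₁=1·25/125=0.200000
k=0 src: V=0.2000
k=1 load: inc=0.200000, refl=0.200000·0.714286=0.1429; V=0.000000+0.200000+0.142857=0.3429
k=2 src: inc=0.142857, refl=0.142857·0.600000=0.0857; V=0.200000+0.142857+0.085714=0.4286
k=3 load: inc=0.085714, refl=0.085714·0.714286=0.0612; V=0.342857+0.085714+0.061224=0.4898
k=4 src: inc=0.061224, refl=0.061224·0.600000=0.0367; V=0.428571+0.061224+0.036735=0.5265
k=5 load: inc=0.036735, refl=0.036735·0.714286=0.0262; V=0.489796+0.036735+0.026239=0.5528
k=6 src: inc=0.026239, refl=0.026239·0.600000=0.0157; V=0.526531+0.026239+0.015743=0.5685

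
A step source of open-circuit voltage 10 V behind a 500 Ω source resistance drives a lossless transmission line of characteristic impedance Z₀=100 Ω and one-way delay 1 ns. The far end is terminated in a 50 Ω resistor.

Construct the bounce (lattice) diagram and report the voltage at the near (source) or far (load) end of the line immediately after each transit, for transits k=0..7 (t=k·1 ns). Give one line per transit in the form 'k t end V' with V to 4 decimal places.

Γ_L=-0.333333, Γ_S=0.666667; launch V₁=10·100/600=1.666667
k=0 src: V=1.6667
k=1 load: inc=1.666667, refl=1.666667·-0.333333=-0.5556; V=0.000000+1.666667+-0.555556=1.1111
k=2 src: inc=-0.555556, refl=-0.555556·0.666667=-0.3704; V=1.666667+-0.555556+-0.370370=0.7407
k=3 load: inc=-0.370370, refl=-0.370370·-0.333333=0.1235; V=1.111111+-0.370370+0.123457=0.8642
k=4 src: inc=0.123457, refl=0.123457·0.666667=0.0823; V=0.740741+0.123457+0.082305=0.9465
k=5 load: inc=0.082305, refl=0.082305·-0.333333=-0.0274; V=0.864198+0.082305+-0.027435=0.9191
k=6 src: inc=-0.027435, refl=-0.027435·0.666667=-0.0183; V=0.946502+-0.027435+-0.018290=0.9008
k=7 load: inc=-0.018290, refl=-0.018290·-0.333333=0.0061; V=0.919067+-0.018290+0.006097=0.9069

0 0 source 1.6667
1 1 load 1.1111
2 2 source 0.7407
3 3 load 0.8642
4 4 source 0.9465
5 5 load 0.9191
6 6 source 0.9008
7 7 load 0.9069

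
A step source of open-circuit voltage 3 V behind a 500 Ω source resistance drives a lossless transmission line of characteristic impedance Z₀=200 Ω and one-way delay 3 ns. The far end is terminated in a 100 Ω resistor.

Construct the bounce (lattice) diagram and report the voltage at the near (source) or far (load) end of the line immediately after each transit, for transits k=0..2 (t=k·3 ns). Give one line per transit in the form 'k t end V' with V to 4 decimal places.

0 0 source 0.8571
1 3 load 0.5714
2 6 source 0.4490

Γ_L=-0.333333, Γ_S=0.428571; launch V₁=3·200/700=0.857143
k=0 src: V=0.8571
k=1 load: inc=0.857143, refl=0.857143·-0.333333=-0.2857; V=0.000000+0.857143+-0.285714=0.5714
k=2 src: inc=-0.285714, refl=-0.285714·0.428571=-0.1224; V=0.857143+-0.285714+-0.122449=0.4490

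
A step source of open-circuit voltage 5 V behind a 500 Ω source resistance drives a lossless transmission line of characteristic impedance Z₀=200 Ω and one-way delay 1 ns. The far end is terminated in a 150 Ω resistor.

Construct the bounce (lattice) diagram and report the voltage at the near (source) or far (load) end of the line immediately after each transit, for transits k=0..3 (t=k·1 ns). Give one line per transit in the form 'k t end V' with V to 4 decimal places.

Γ_L=-0.142857, Γ_S=0.428571; launch V₁=5·200/700=1.428571
k=0 src: V=1.4286
k=1 load: inc=1.428571, refl=1.428571·-0.142857=-0.2041; V=0.000000+1.428571+-0.204082=1.2245
k=2 src: inc=-0.204082, refl=-0.204082·0.428571=-0.0875; V=1.428571+-0.204082+-0.087464=1.1370
k=3 load: inc=-0.087464, refl=-0.087464·-0.142857=0.0125; V=1.224490+-0.087464+0.012495=1.1495

0 0 source 1.4286
1 1 load 1.2245
2 2 source 1.1370
3 3 load 1.1495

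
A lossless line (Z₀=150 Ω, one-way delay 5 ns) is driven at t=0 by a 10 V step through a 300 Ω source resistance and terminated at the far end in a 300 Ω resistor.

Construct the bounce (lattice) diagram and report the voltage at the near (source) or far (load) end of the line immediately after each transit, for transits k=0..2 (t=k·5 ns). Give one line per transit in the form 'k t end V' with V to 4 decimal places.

0 0 source 3.3333
1 5 load 4.4444
2 10 source 4.8148

Γ_L=0.333333, Γ_S=0.333333; launch V₁=10·150/450=3.333333
k=0 src: V=3.3333
k=1 load: inc=3.333333, refl=3.333333·0.333333=1.1111; V=0.000000+3.333333+1.111111=4.4444
k=2 src: inc=1.111111, refl=1.111111·0.333333=0.3704; V=3.333333+1.111111+0.370370=4.8148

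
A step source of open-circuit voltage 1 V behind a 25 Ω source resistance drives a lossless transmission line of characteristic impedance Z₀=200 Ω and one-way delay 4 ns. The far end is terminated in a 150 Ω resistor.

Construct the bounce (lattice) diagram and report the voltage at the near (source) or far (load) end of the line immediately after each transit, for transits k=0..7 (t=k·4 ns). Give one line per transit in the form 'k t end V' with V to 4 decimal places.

Γ_L=-0.142857, Γ_S=-0.777778; launch V₁=1·200/225=0.888889
k=0 src: V=0.8889
k=1 load: inc=0.888889, refl=0.888889·-0.142857=-0.1270; V=0.000000+0.888889+-0.126984=0.7619
k=2 src: inc=-0.126984, refl=-0.126984·-0.777778=0.0988; V=0.888889+-0.126984+0.098765=0.8607
k=3 load: inc=0.098765, refl=0.098765·-0.142857=-0.0141; V=0.761905+0.098765+-0.014109=0.8466
k=4 src: inc=-0.014109, refl=-0.014109·-0.777778=0.0110; V=0.860670+-0.014109+0.010974=0.8575
k=5 load: inc=0.010974, refl=0.010974·-0.142857=-0.0016; V=0.846561+0.010974+-0.001568=0.8560
k=6 src: inc=-0.001568, refl=-0.001568·-0.777778=0.0012; V=0.857535+-0.001568+0.001219=0.8572
k=7 load: inc=0.001219, refl=0.001219·-0.142857=-0.0002; V=0.855967+0.001219+-0.000174=0.8570

0 0 source 0.8889
1 4 load 0.7619
2 8 source 0.8607
3 12 load 0.8466
4 16 source 0.8575
5 20 load 0.8560
6 24 source 0.8572
7 28 load 0.8570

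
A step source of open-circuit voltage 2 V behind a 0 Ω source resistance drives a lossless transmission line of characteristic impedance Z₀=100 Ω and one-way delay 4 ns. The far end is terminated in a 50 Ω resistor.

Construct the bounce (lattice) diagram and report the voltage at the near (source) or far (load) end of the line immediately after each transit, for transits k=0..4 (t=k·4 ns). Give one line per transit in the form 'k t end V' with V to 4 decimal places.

Γ_L=-0.333333, Γ_S=-1.000000; launch V₁=2·100/100=2.000000
k=0 src: V=2.0000
k=1 load: inc=2.000000, refl=2.000000·-0.333333=-0.6667; V=0.000000+2.000000+-0.666667=1.3333
k=2 src: inc=-0.666667, refl=-0.666667·-1.000000=0.6667; V=2.000000+-0.666667+0.666667=2.0000
k=3 load: inc=0.666667, refl=0.666667·-0.333333=-0.2222; V=1.333333+0.666667+-0.222222=1.7778
k=4 src: inc=-0.222222, refl=-0.222222·-1.000000=0.2222; V=2.000000+-0.222222+0.222222=2.0000

0 0 source 2.0000
1 4 load 1.3333
2 8 source 2.0000
3 12 load 1.7778
4 16 source 2.0000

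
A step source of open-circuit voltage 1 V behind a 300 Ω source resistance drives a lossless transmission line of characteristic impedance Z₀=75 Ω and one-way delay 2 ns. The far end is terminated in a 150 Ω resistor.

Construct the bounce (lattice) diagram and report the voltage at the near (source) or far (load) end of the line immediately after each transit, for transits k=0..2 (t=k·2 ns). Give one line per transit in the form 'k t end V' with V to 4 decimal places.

0 0 source 0.2000
1 2 load 0.2667
2 4 source 0.3067

Γ_L=0.333333, Γ_S=0.600000; launch V₁=1·75/375=0.200000
k=0 src: V=0.2000
k=1 load: inc=0.200000, refl=0.200000·0.333333=0.0667; V=0.000000+0.200000+0.066667=0.2667
k=2 src: inc=0.066667, refl=0.066667·0.600000=0.0400; V=0.200000+0.066667+0.040000=0.3067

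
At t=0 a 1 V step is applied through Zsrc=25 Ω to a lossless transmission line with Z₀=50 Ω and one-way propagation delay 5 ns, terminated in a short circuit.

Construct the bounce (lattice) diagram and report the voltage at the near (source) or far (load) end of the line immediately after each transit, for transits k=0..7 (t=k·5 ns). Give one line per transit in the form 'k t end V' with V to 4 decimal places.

0 0 source 0.6667
1 5 load 0.0000
2 10 source 0.2222
3 15 load 0.0000
4 20 source 0.0741
5 25 load 0.0000
6 30 source 0.0247
7 35 load 0.0000

Γ_L=-1.000000, Γ_S=-0.333333; launch V₁=1·50/75=0.666667
k=0 src: V=0.6667
k=1 load: inc=0.666667, refl=0.666667·-1.000000=-0.6667; V=0.000000+0.666667+-0.666667=0.0000
k=2 src: inc=-0.666667, refl=-0.666667·-0.333333=0.2222; V=0.666667+-0.666667+0.222222=0.2222
k=3 load: inc=0.222222, refl=0.222222·-1.000000=-0.2222; V=0.000000+0.222222+-0.222222=0.0000
k=4 src: inc=-0.222222, refl=-0.222222·-0.333333=0.0741; V=0.222222+-0.222222+0.074074=0.0741
k=5 load: inc=0.074074, refl=0.074074·-1.000000=-0.0741; V=0.000000+0.074074+-0.074074=0.0000
k=6 src: inc=-0.074074, refl=-0.074074·-0.333333=0.0247; V=0.074074+-0.074074+0.024691=0.0247
k=7 load: inc=0.024691, refl=0.024691·-1.000000=-0.0247; V=0.000000+0.024691+-0.024691=0.0000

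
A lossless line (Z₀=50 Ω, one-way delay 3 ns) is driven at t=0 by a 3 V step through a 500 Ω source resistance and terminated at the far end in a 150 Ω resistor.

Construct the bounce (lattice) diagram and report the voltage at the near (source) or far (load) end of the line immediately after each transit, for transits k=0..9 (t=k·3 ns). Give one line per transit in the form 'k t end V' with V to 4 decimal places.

Γ_L=0.500000, Γ_S=0.818182; launch V₁=3·50/550=0.272727
k=0 src: V=0.2727
k=1 load: inc=0.272727, refl=0.272727·0.500000=0.1364; V=0.000000+0.272727+0.136364=0.4091
k=2 src: inc=0.136364, refl=0.136364·0.818182=0.1116; V=0.272727+0.136364+0.111570=0.5207
k=3 load: inc=0.111570, refl=0.111570·0.500000=0.0558; V=0.409091+0.111570+0.055785=0.5764
k=4 src: inc=0.055785, refl=0.055785·0.818182=0.0456; V=0.520661+0.055785+0.045642=0.6221
k=5 load: inc=0.045642, refl=0.045642·0.500000=0.0228; V=0.576446+0.045642+0.022821=0.6449
k=6 src: inc=0.022821, refl=0.022821·0.818182=0.0187; V=0.622089+0.022821+0.018672=0.6636
k=7 load: inc=0.018672, refl=0.018672·0.500000=0.0093; V=0.644910+0.018672+0.009336=0.6729
k=8 src: inc=0.009336, refl=0.009336·0.818182=0.0076; V=0.663582+0.009336+0.007638=0.6806
k=9 load: inc=0.007638, refl=0.007638·0.500000=0.0038; V=0.672918+0.007638+0.003819=0.6844

0 0 source 0.2727
1 3 load 0.4091
2 6 source 0.5207
3 9 load 0.5764
4 12 source 0.6221
5 15 load 0.6449
6 18 source 0.6636
7 21 load 0.6729
8 24 source 0.6806
9 27 load 0.6844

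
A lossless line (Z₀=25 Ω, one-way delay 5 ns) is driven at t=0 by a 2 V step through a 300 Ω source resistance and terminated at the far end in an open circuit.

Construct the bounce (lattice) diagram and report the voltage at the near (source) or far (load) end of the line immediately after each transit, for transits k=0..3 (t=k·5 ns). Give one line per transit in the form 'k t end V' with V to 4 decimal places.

0 0 source 0.1538
1 5 load 0.3077
2 10 source 0.4379
3 15 load 0.5680

Γ_L=1.000000, Γ_S=0.846154; launch V₁=2·25/325=0.153846
k=0 src: V=0.1538
k=1 load: inc=0.153846, refl=0.153846·1.000000=0.1538; V=0.000000+0.153846+0.153846=0.3077
k=2 src: inc=0.153846, refl=0.153846·0.846154=0.1302; V=0.153846+0.153846+0.130178=0.4379
k=3 load: inc=0.130178, refl=0.130178·1.000000=0.1302; V=0.307692+0.130178+0.130178=0.5680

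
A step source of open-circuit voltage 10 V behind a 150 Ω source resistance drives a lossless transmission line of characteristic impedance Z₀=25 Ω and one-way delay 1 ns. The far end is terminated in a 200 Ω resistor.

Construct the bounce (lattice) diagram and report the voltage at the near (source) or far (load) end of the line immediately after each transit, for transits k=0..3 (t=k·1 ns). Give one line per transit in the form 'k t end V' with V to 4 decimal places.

0 0 source 1.4286
1 1 load 2.5397
2 2 source 3.3333
3 3 load 3.9506

Γ_L=0.777778, Γ_S=0.714286; launch V₁=10·25/175=1.428571
k=0 src: V=1.4286
k=1 load: inc=1.428571, refl=1.428571·0.777778=1.1111; V=0.000000+1.428571+1.111111=2.5397
k=2 src: inc=1.111111, refl=1.111111·0.714286=0.7937; V=1.428571+1.111111+0.793651=3.3333
k=3 load: inc=0.793651, refl=0.793651·0.777778=0.6173; V=2.539683+0.793651+0.617284=3.9506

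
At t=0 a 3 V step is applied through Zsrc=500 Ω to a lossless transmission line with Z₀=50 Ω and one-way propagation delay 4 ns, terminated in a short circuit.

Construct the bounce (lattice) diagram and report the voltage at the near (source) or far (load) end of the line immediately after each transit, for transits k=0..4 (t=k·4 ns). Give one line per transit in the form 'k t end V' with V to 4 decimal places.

0 0 source 0.2727
1 4 load 0.0000
2 8 source -0.2231
3 12 load 0.0000
4 16 source 0.1826

Γ_L=-1.000000, Γ_S=0.818182; launch V₁=3·50/550=0.272727
k=0 src: V=0.2727
k=1 load: inc=0.272727, refl=0.272727·-1.000000=-0.2727; V=0.000000+0.272727+-0.272727=0.0000
k=2 src: inc=-0.272727, refl=-0.272727·0.818182=-0.2231; V=0.272727+-0.272727+-0.223140=-0.2231
k=3 load: inc=-0.223140, refl=-0.223140·-1.000000=0.2231; V=0.000000+-0.223140+0.223140=0.0000
k=4 src: inc=0.223140, refl=0.223140·0.818182=0.1826; V=-0.223140+0.223140+0.182569=0.1826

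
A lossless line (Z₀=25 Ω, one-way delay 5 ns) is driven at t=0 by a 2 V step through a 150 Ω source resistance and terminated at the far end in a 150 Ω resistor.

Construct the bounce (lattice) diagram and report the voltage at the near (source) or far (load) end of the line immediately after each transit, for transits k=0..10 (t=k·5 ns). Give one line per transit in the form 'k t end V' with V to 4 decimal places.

Γ_L=0.714286, Γ_S=0.714286; launch V₁=2·25/175=0.285714
k=0 src: V=0.2857
k=1 load: inc=0.285714, refl=0.285714·0.714286=0.2041; V=0.000000+0.285714+0.204082=0.4898
k=2 src: inc=0.204082, refl=0.204082·0.714286=0.1458; V=0.285714+0.204082+0.145773=0.6356
k=3 load: inc=0.145773, refl=0.145773·0.714286=0.1041; V=0.489796+0.145773+0.104123=0.7397
k=4 src: inc=0.104123, refl=0.104123·0.714286=0.0744; V=0.635569+0.104123+0.074374=0.8141
k=5 load: inc=0.074374, refl=0.074374·0.714286=0.0531; V=0.739692+0.074374+0.053124=0.8672
k=6 src: inc=0.053124, refl=0.053124·0.714286=0.0379; V=0.814066+0.053124+0.037946=0.9051
k=7 load: inc=0.037946, refl=0.037946·0.714286=0.0271; V=0.867190+0.037946+0.027104=0.9322
k=8 src: inc=0.027104, refl=0.027104·0.714286=0.0194; V=0.905135+0.027104+0.019360=0.9516
k=9 load: inc=0.019360, refl=0.019360·0.714286=0.0138; V=0.932240+0.019360+0.013829=0.9654
k=10 src: inc=0.013829, refl=0.013829·0.714286=0.0099; V=0.951600+0.013829+0.009878=0.9753

0 0 source 0.2857
1 5 load 0.4898
2 10 source 0.6356
3 15 load 0.7397
4 20 source 0.8141
5 25 load 0.8672
6 30 source 0.9051
7 35 load 0.9322
8 40 source 0.9516
9 45 load 0.9654
10 50 source 0.9753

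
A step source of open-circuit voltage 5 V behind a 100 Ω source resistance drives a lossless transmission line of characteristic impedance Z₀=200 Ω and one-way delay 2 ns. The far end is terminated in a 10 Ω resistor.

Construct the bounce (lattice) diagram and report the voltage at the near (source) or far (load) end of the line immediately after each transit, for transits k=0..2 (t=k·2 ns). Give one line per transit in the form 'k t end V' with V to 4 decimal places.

Γ_L=-0.904762, Γ_S=-0.333333; launch V₁=5·200/300=3.333333
k=0 src: V=3.3333
k=1 load: inc=3.333333, refl=3.333333·-0.904762=-3.0159; V=0.000000+3.333333+-3.015873=0.3175
k=2 src: inc=-3.015873, refl=-3.015873·-0.333333=1.0053; V=3.333333+-3.015873+1.005291=1.3228

0 0 source 3.3333
1 2 load 0.3175
2 4 source 1.3228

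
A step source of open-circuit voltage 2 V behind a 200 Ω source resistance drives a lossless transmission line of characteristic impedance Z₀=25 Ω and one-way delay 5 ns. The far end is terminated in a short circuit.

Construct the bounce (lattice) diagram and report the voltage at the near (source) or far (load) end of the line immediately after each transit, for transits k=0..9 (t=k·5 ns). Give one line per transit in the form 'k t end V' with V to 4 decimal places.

0 0 source 0.2222
1 5 load 0.0000
2 10 source -0.1728
3 15 load 0.0000
4 20 source 0.1344
5 25 load 0.0000
6 30 source -0.1046
7 35 load 0.0000
8 40 source 0.0813
9 45 load 0.0000

Γ_L=-1.000000, Γ_S=0.777778; launch V₁=2·25/225=0.222222
k=0 src: V=0.2222
k=1 load: inc=0.222222, refl=0.222222·-1.000000=-0.2222; V=0.000000+0.222222+-0.222222=0.0000
k=2 src: inc=-0.222222, refl=-0.222222·0.777778=-0.1728; V=0.222222+-0.222222+-0.172840=-0.1728
k=3 load: inc=-0.172840, refl=-0.172840·-1.000000=0.1728; V=0.000000+-0.172840+0.172840=0.0000
k=4 src: inc=0.172840, refl=0.172840·0.777778=0.1344; V=-0.172840+0.172840+0.134431=0.1344
k=5 load: inc=0.134431, refl=0.134431·-1.000000=-0.1344; V=0.000000+0.134431+-0.134431=0.0000
k=6 src: inc=-0.134431, refl=-0.134431·0.777778=-0.1046; V=0.134431+-0.134431+-0.104557=-0.1046
k=7 load: inc=-0.104557, refl=-0.104557·-1.000000=0.1046; V=0.000000+-0.104557+0.104557=0.0000
k=8 src: inc=0.104557, refl=0.104557·0.777778=0.0813; V=-0.104557+0.104557+0.081322=0.0813
k=9 load: inc=0.081322, refl=0.081322·-1.000000=-0.0813; V=0.000000+0.081322+-0.081322=0.0000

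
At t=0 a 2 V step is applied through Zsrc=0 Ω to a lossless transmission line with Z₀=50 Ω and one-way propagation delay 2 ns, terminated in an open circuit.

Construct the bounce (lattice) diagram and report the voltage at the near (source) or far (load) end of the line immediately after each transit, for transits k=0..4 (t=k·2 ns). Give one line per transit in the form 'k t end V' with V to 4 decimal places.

0 0 source 2.0000
1 2 load 4.0000
2 4 source 2.0000
3 6 load 0.0000
4 8 source 2.0000

Γ_L=1.000000, Γ_S=-1.000000; launch V₁=2·50/50=2.000000
k=0 src: V=2.0000
k=1 load: inc=2.000000, refl=2.000000·1.000000=2.0000; V=0.000000+2.000000+2.000000=4.0000
k=2 src: inc=2.000000, refl=2.000000·-1.000000=-2.0000; V=2.000000+2.000000+-2.000000=2.0000
k=3 load: inc=-2.000000, refl=-2.000000·1.000000=-2.0000; V=4.000000+-2.000000+-2.000000=0.0000
k=4 src: inc=-2.000000, refl=-2.000000·-1.000000=2.0000; V=2.000000+-2.000000+2.000000=2.0000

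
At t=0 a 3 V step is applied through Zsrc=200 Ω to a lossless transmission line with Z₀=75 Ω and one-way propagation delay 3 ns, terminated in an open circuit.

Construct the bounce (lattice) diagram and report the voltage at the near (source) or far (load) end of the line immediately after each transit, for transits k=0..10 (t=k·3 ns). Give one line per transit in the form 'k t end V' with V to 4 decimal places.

0 0 source 0.8182
1 3 load 1.6364
2 6 source 2.0083
3 9 load 2.3802
4 12 source 2.5492
5 15 load 2.7183
6 18 source 2.7951
7 21 load 2.8719
8 24 source 2.9069
9 27 load 2.9418
10 30 source 2.9577

Γ_L=1.000000, Γ_S=0.454545; launch V₁=3·75/275=0.818182
k=0 src: V=0.8182
k=1 load: inc=0.818182, refl=0.818182·1.000000=0.8182; V=0.000000+0.818182+0.818182=1.6364
k=2 src: inc=0.818182, refl=0.818182·0.454545=0.3719; V=0.818182+0.818182+0.371901=2.0083
k=3 load: inc=0.371901, refl=0.371901·1.000000=0.3719; V=1.636364+0.371901+0.371901=2.3802
k=4 src: inc=0.371901, refl=0.371901·0.454545=0.1690; V=2.008264+0.371901+0.169046=2.5492
k=5 load: inc=0.169046, refl=0.169046·1.000000=0.1690; V=2.380165+0.169046+0.169046=2.7183
k=6 src: inc=0.169046, refl=0.169046·0.454545=0.0768; V=2.549211+0.169046+0.076839=2.7951
k=7 load: inc=0.076839, refl=0.076839·1.000000=0.0768; V=2.718257+0.076839+0.076839=2.8719
k=8 src: inc=0.076839, refl=0.076839·0.454545=0.0349; V=2.795096+0.076839+0.034927=2.9069
k=9 load: inc=0.034927, refl=0.034927·1.000000=0.0349; V=2.871935+0.034927+0.034927=2.9418
k=10 src: inc=0.034927, refl=0.034927·0.454545=0.0159; V=2.906862+0.034927+0.015876=2.9577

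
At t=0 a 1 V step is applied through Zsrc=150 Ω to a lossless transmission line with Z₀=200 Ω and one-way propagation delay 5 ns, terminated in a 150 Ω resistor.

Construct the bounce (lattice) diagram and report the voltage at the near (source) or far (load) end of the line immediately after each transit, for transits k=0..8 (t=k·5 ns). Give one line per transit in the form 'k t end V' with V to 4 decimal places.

0 0 source 0.5714
1 5 load 0.4898
2 10 source 0.5015
3 15 load 0.4998
4 20 source 0.5000
5 25 load 0.5000
6 30 source 0.5000
7 35 load 0.5000
8 40 source 0.5000

Γ_L=-0.142857, Γ_S=-0.142857; launch V₁=1·200/350=0.571429
k=0 src: V=0.5714
k=1 load: inc=0.571429, refl=0.571429·-0.142857=-0.0816; V=0.000000+0.571429+-0.081633=0.4898
k=2 src: inc=-0.081633, refl=-0.081633·-0.142857=0.0117; V=0.571429+-0.081633+0.011662=0.5015
k=3 load: inc=0.011662, refl=0.011662·-0.142857=-0.0017; V=0.489796+0.011662+-0.001666=0.4998
k=4 src: inc=-0.001666, refl=-0.001666·-0.142857=0.0002; V=0.501458+-0.001666+0.000238=0.5000
k=5 load: inc=0.000238, refl=0.000238·-0.142857=-0.0000; V=0.499792+0.000238+-0.000034=0.5000
k=6 src: inc=-0.000034, refl=-0.000034·-0.142857=0.0000; V=0.500030+-0.000034+0.000005=0.5000
k=7 load: inc=0.000005, refl=0.000005·-0.142857=-0.0000; V=0.499996+0.000005+-0.000001=0.5000
k=8 src: inc=-0.000001, refl=-0.000001·-0.142857=0.0000; V=0.500001+-0.000001+0.000000=0.5000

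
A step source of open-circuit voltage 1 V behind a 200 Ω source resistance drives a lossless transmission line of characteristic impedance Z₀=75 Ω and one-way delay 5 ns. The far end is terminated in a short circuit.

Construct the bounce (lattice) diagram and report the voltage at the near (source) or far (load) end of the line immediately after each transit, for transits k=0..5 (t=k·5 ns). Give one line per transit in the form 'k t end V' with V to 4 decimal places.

Γ_L=-1.000000, Γ_S=0.454545; launch V₁=1·75/275=0.272727
k=0 src: V=0.2727
k=1 load: inc=0.272727, refl=0.272727·-1.000000=-0.2727; V=0.000000+0.272727+-0.272727=0.0000
k=2 src: inc=-0.272727, refl=-0.272727·0.454545=-0.1240; V=0.272727+-0.272727+-0.123967=-0.1240
k=3 load: inc=-0.123967, refl=-0.123967·-1.000000=0.1240; V=0.000000+-0.123967+0.123967=0.0000
k=4 src: inc=0.123967, refl=0.123967·0.454545=0.0563; V=-0.123967+0.123967+0.056349=0.0563
k=5 load: inc=0.056349, refl=0.056349·-1.000000=-0.0563; V=0.000000+0.056349+-0.056349=0.0000

0 0 source 0.2727
1 5 load 0.0000
2 10 source -0.1240
3 15 load 0.0000
4 20 source 0.0563
5 25 load 0.0000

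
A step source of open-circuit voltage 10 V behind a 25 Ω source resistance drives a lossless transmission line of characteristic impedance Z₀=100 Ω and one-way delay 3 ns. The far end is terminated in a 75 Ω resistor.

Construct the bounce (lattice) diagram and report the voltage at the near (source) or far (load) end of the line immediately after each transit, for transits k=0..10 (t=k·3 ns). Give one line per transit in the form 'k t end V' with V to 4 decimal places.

0 0 source 8.0000
1 3 load 6.8571
2 6 source 7.5429
3 9 load 7.4449
4 12 source 7.5037
5 15 load 7.4953
6 18 source 7.5003
7 21 load 7.4996
8 24 source 7.5000
9 27 load 7.5000
10 30 source 7.5000

Γ_L=-0.142857, Γ_S=-0.600000; launch V₁=10·100/125=8.000000
k=0 src: V=8.0000
k=1 load: inc=8.000000, refl=8.000000·-0.142857=-1.1429; V=0.000000+8.000000+-1.142857=6.8571
k=2 src: inc=-1.142857, refl=-1.142857·-0.600000=0.6857; V=8.000000+-1.142857+0.685714=7.5429
k=3 load: inc=0.685714, refl=0.685714·-0.142857=-0.0980; V=6.857143+0.685714+-0.097959=7.4449
k=4 src: inc=-0.097959, refl=-0.097959·-0.600000=0.0588; V=7.542857+-0.097959+0.058776=7.5037
k=5 load: inc=0.058776, refl=0.058776·-0.142857=-0.0084; V=7.444898+0.058776+-0.008397=7.4953
k=6 src: inc=-0.008397, refl=-0.008397·-0.600000=0.0050; V=7.503673+-0.008397+0.005038=7.5003
k=7 load: inc=0.005038, refl=0.005038·-0.142857=-0.0007; V=7.495277+0.005038+-0.000720=7.4996
k=8 src: inc=-0.000720, refl=-0.000720·-0.600000=0.0004; V=7.500315+-0.000720+0.000432=7.5000
k=9 load: inc=0.000432, refl=0.000432·-0.142857=-0.0001; V=7.499595+0.000432+-0.000062=7.5000
k=10 src: inc=-0.000062, refl=-0.000062·-0.600000=0.0000; V=7.500027+-0.000062+0.000037=7.5000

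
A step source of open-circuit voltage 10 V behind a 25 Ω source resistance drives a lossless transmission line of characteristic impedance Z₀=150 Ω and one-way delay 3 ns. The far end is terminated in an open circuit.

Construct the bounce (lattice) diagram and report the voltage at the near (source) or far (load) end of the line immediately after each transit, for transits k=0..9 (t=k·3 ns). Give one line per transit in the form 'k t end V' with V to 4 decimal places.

Γ_L=1.000000, Γ_S=-0.714286; launch V₁=10·150/175=8.571429
k=0 src: V=8.5714
k=1 load: inc=8.571429, refl=8.571429·1.000000=8.5714; V=0.000000+8.571429+8.571429=17.1429
k=2 src: inc=8.571429, refl=8.571429·-0.714286=-6.1224; V=8.571429+8.571429+-6.122449=11.0204
k=3 load: inc=-6.122449, refl=-6.122449·1.000000=-6.1224; V=17.142857+-6.122449+-6.122449=4.8980
k=4 src: inc=-6.122449, refl=-6.122449·-0.714286=4.3732; V=11.020408+-6.122449+4.373178=9.2711
k=5 load: inc=4.373178, refl=4.373178·1.000000=4.3732; V=4.897959+4.373178+4.373178=13.6443
k=6 src: inc=4.373178, refl=4.373178·-0.714286=-3.1237; V=9.271137+4.373178+-3.123698=10.5206
k=7 load: inc=-3.123698, refl=-3.123698·1.000000=-3.1237; V=13.644315+-3.123698+-3.123698=7.3969
k=8 src: inc=-3.123698, refl=-3.123698·-0.714286=2.2312; V=10.520616+-3.123698+2.231213=9.6281
k=9 load: inc=2.231213, refl=2.231213·1.000000=2.2312; V=7.396918+2.231213+2.231213=11.8593

0 0 source 8.5714
1 3 load 17.1429
2 6 source 11.0204
3 9 load 4.8980
4 12 source 9.2711
5 15 load 13.6443
6 18 source 10.5206
7 21 load 7.3969
8 24 source 9.6281
9 27 load 11.8593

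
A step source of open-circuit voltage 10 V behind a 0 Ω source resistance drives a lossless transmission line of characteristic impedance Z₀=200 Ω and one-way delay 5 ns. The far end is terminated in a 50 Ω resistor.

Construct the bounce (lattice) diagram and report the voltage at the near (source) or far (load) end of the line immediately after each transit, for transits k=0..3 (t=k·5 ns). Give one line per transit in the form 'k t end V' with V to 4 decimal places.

Γ_L=-0.600000, Γ_S=-1.000000; launch V₁=10·200/200=10.000000
k=0 src: V=10.0000
k=1 load: inc=10.000000, refl=10.000000·-0.600000=-6.0000; V=0.000000+10.000000+-6.000000=4.0000
k=2 src: inc=-6.000000, refl=-6.000000·-1.000000=6.0000; V=10.000000+-6.000000+6.000000=10.0000
k=3 load: inc=6.000000, refl=6.000000·-0.600000=-3.6000; V=4.000000+6.000000+-3.600000=6.4000

0 0 source 10.0000
1 5 load 4.0000
2 10 source 10.0000
3 15 load 6.4000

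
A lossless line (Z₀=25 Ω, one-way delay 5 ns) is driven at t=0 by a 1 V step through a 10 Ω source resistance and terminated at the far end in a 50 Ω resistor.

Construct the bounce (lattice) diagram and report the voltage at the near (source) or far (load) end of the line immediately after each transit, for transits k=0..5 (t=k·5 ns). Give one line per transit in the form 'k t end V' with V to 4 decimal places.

Γ_L=0.333333, Γ_S=-0.428571; launch V₁=1·25/35=0.714286
k=0 src: V=0.7143
k=1 load: inc=0.714286, refl=0.714286·0.333333=0.2381; V=0.000000+0.714286+0.238095=0.9524
k=2 src: inc=0.238095, refl=0.238095·-0.428571=-0.1020; V=0.714286+0.238095+-0.102041=0.8503
k=3 load: inc=-0.102041, refl=-0.102041·0.333333=-0.0340; V=0.952381+-0.102041+-0.034014=0.8163
k=4 src: inc=-0.034014, refl=-0.034014·-0.428571=0.0146; V=0.850340+-0.034014+0.014577=0.8309
k=5 load: inc=0.014577, refl=0.014577·0.333333=0.0049; V=0.816327+0.014577+0.004859=0.8358

0 0 source 0.7143
1 5 load 0.9524
2 10 source 0.8503
3 15 load 0.8163
4 20 source 0.8309
5 25 load 0.8358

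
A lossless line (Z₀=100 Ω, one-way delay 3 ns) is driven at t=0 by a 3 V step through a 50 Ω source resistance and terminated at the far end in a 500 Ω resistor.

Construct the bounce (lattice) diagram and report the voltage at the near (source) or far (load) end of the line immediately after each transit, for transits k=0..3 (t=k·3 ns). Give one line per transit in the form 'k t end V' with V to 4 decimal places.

Γ_L=0.666667, Γ_S=-0.333333; launch V₁=3·100/150=2.000000
k=0 src: V=2.0000
k=1 load: inc=2.000000, refl=2.000000·0.666667=1.3333; V=0.000000+2.000000+1.333333=3.3333
k=2 src: inc=1.333333, refl=1.333333·-0.333333=-0.4444; V=2.000000+1.333333+-0.444444=2.8889
k=3 load: inc=-0.444444, refl=-0.444444·0.666667=-0.2963; V=3.333333+-0.444444+-0.296296=2.5926

0 0 source 2.0000
1 3 load 3.3333
2 6 source 2.8889
3 9 load 2.5926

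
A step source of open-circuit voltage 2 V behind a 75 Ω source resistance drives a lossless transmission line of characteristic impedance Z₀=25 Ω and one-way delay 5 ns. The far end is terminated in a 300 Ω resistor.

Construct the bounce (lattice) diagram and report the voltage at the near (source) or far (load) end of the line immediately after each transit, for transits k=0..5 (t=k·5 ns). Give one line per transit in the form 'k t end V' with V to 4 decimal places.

Γ_L=0.846154, Γ_S=0.500000; launch V₁=2·25/100=0.500000
k=0 src: V=0.5000
k=1 load: inc=0.500000, refl=0.500000·0.846154=0.4231; V=0.000000+0.500000+0.423077=0.9231
k=2 src: inc=0.423077, refl=0.423077·0.500000=0.2115; V=0.500000+0.423077+0.211538=1.1346
k=3 load: inc=0.211538, refl=0.211538·0.846154=0.1790; V=0.923077+0.211538+0.178994=1.3136
k=4 src: inc=0.178994, refl=0.178994·0.500000=0.0895; V=1.134615+0.178994+0.089497=1.4031
k=5 load: inc=0.089497, refl=0.089497·0.846154=0.0757; V=1.313609+0.089497+0.075728=1.4788

0 0 source 0.5000
1 5 load 0.9231
2 10 source 1.1346
3 15 load 1.3136
4 20 source 1.4031
5 25 load 1.4788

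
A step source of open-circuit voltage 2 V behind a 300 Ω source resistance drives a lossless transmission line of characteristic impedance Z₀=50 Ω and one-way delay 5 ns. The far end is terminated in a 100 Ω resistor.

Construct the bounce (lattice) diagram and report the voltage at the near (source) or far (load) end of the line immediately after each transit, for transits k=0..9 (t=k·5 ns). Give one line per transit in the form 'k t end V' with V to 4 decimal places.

0 0 source 0.2857
1 5 load 0.3810
2 10 source 0.4490
3 15 load 0.4717
4 20 source 0.4879
5 25 load 0.4933
6 30 source 0.4971
7 35 load 0.4984
8 40 source 0.4993
9 45 load 0.4996

Γ_L=0.333333, Γ_S=0.714286; launch V₁=2·50/350=0.285714
k=0 src: V=0.2857
k=1 load: inc=0.285714, refl=0.285714·0.333333=0.0952; V=0.000000+0.285714+0.095238=0.3810
k=2 src: inc=0.095238, refl=0.095238·0.714286=0.0680; V=0.285714+0.095238+0.068027=0.4490
k=3 load: inc=0.068027, refl=0.068027·0.333333=0.0227; V=0.380952+0.068027+0.022676=0.4717
k=4 src: inc=0.022676, refl=0.022676·0.714286=0.0162; V=0.448980+0.022676+0.016197=0.4879
k=5 load: inc=0.016197, refl=0.016197·0.333333=0.0054; V=0.471655+0.016197+0.005399=0.4933
k=6 src: inc=0.005399, refl=0.005399·0.714286=0.0039; V=0.487852+0.005399+0.003856=0.4971
k=7 load: inc=0.003856, refl=0.003856·0.333333=0.0013; V=0.493251+0.003856+0.001285=0.4984
k=8 src: inc=0.001285, refl=0.001285·0.714286=0.0009; V=0.497108+0.001285+0.000918=0.4993
k=9 load: inc=0.000918, refl=0.000918·0.333333=0.0003; V=0.498393+0.000918+0.000306=0.4996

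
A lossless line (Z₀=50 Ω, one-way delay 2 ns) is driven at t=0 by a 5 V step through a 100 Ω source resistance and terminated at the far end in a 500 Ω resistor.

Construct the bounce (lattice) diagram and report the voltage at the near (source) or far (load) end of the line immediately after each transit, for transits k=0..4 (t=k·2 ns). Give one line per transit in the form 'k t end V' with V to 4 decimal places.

0 0 source 1.6667
1 2 load 3.0303
2 4 source 3.4848
3 6 load 3.8567
4 8 source 3.9807

Γ_L=0.818182, Γ_S=0.333333; launch V₁=5·50/150=1.666667
k=0 src: V=1.6667
k=1 load: inc=1.666667, refl=1.666667·0.818182=1.3636; V=0.000000+1.666667+1.363636=3.0303
k=2 src: inc=1.363636, refl=1.363636·0.333333=0.4545; V=1.666667+1.363636+0.454545=3.4848
k=3 load: inc=0.454545, refl=0.454545·0.818182=0.3719; V=3.030303+0.454545+0.371901=3.8567
k=4 src: inc=0.371901, refl=0.371901·0.333333=0.1240; V=3.484848+0.371901+0.123967=3.9807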